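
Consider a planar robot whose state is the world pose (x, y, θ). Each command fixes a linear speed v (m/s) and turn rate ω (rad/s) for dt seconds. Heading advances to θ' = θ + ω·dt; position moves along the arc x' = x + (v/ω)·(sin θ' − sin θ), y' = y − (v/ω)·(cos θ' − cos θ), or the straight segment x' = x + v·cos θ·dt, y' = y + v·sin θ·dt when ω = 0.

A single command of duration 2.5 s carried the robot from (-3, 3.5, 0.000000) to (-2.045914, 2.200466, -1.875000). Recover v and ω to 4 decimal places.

v = 0.7500, ω = -0.7500

Δθ = -1.875000 − 0.000000 = -1.875000
ω = Δθ/dt = -1.875000/2.5 = -0.7500
R = −Δy/(cos θ' − cos θ) = -1.0000
v = R·ω = -1.0000·-0.7500 = 0.7500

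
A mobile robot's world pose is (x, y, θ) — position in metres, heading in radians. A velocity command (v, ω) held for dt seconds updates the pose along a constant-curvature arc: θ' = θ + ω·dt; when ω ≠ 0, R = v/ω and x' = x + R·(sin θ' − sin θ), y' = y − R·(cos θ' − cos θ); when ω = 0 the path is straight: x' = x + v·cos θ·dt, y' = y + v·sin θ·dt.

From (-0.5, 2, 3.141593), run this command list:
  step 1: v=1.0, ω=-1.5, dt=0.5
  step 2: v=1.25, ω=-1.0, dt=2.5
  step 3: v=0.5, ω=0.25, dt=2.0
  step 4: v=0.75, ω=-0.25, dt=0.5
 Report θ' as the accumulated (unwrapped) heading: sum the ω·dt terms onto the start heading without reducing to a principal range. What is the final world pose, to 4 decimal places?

(1.3672, 4.5969, 0.2666)

step 1: θ'=2.3916 (R=-0.6667) → pose (-0.9544, 2.1789, 2.3916)
step 2: θ'=-0.1084 (R=-1.2500) → pose (0.0329, 4.3361, -0.1084)
step 3: θ'=0.3916 (R=2.0000) → pose (1.0126, 4.4758, 0.3916)
step 4: θ'=0.2666 (R=-3.0000) → pose (1.3672, 4.5969, 0.2666)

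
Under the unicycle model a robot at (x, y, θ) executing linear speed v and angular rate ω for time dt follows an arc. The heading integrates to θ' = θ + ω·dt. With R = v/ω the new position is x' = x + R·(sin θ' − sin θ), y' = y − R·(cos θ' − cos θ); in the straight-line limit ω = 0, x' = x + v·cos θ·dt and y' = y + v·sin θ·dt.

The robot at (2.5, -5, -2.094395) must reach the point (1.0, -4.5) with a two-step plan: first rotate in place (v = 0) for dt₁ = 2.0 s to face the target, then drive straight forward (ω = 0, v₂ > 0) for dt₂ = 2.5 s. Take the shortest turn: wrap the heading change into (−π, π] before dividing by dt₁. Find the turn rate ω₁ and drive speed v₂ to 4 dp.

heading to target = atan2(-4.5−-5, 1−2.5) = 2.8198
Δθ = wrap(2.8198 − -2.0944) = -1.3689; ω₁ = Δθ/dt₁ = -0.6845
distance = √((1−2.5)² + (-4.5−-5)²) = 1.5811; v₂ = distance/dt₂ = 0.6325

ω₁ = -0.6845, v₂ = 0.6325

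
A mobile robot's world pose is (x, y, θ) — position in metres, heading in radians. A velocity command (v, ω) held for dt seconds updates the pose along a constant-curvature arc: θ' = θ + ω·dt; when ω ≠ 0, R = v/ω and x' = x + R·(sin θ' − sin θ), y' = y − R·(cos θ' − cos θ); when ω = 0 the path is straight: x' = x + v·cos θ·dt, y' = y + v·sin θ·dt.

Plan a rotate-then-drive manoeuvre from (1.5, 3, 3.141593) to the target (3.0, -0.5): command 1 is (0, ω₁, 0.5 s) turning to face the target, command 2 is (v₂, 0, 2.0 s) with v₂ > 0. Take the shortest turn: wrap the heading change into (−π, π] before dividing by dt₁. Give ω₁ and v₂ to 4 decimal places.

ω₁ = 3.9514, v₂ = 1.9039

heading to target = atan2(-0.5−3, 3−1.5) = -1.1659
Δθ = wrap(-1.1659 − 3.1416) = 1.9757; ω₁ = Δθ/dt₁ = 3.9514
distance = √((3−1.5)² + (-0.5−3)²) = 3.8079; v₂ = distance/dt₂ = 1.9039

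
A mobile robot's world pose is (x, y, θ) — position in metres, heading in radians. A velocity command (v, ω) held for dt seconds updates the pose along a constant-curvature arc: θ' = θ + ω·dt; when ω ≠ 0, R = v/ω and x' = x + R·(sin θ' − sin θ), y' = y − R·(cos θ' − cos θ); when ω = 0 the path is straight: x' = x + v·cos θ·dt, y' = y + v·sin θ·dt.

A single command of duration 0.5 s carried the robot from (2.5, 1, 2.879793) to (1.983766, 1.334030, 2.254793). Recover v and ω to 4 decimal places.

v = 1.2500, ω = -1.2500

Δθ = 2.254793 − 2.879793 = -0.625000
ω = Δθ/dt = -0.625000/0.5 = -1.2500
R = Δx/(sin θ' − sin θ) = -1.0000
v = R·ω = -1.0000·-1.2500 = 1.2500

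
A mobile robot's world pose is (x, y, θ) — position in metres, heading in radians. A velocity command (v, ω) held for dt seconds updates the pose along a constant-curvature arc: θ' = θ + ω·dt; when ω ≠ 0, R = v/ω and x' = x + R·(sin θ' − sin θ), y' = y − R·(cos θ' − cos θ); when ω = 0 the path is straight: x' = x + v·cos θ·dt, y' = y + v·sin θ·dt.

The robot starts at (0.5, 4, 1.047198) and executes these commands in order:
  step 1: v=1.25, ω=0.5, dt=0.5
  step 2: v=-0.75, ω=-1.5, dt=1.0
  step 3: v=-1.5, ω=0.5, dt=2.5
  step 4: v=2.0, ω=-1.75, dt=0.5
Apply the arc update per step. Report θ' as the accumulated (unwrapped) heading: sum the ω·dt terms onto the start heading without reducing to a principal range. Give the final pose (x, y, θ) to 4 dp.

step 1: θ'=1.2972 (R=2.5000) → pose (0.7419, 4.5745, 1.2972)
step 2: θ'=-0.2028 (R=0.5000) → pose (0.1598, 4.2199, -0.2028)
step 3: θ'=1.0472 (R=-3.0000) → pose (-3.0425, 2.7813, 1.0472)
step 4: θ'=0.1722 (R=-1.1429) → pose (-2.2486, 3.3359, 0.1722)

(-2.2486, 3.3359, 0.1722)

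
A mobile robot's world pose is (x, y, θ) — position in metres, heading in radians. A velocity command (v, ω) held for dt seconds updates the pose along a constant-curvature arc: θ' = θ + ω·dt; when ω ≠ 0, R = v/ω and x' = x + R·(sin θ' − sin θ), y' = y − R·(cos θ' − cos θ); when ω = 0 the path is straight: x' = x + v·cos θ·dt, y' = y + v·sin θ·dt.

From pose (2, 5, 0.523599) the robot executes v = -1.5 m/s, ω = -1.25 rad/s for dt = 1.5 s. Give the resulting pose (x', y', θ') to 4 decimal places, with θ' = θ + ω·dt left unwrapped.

(0.2288, 5.7781, -1.3514)

θ' = 0.5236 + -1.25·1.5 = -1.3514
R = v/ω = -1.5/-1.25 = 1.2000
x' = 2 + 1.2000·(sin -1.3514 − sin 0.5236) = 0.2288
y' = 5 − 1.2000·(cos -1.3514 − cos 0.5236) = 5.7781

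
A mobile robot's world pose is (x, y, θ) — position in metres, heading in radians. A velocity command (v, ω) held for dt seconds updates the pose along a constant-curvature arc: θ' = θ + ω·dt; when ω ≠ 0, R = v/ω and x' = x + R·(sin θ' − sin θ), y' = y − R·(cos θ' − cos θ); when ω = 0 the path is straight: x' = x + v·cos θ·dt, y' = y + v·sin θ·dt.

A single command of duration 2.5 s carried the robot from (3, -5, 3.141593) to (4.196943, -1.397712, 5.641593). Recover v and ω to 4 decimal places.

Δθ = 5.641593 − 3.141593 = 2.500000
ω = Δθ/dt = 2.500000/2.5 = 1.0000
R = −Δy/(cos θ' − cos θ) = -2.0000
v = R·ω = -2.0000·1.0000 = -2.0000

v = -2.0000, ω = 1.0000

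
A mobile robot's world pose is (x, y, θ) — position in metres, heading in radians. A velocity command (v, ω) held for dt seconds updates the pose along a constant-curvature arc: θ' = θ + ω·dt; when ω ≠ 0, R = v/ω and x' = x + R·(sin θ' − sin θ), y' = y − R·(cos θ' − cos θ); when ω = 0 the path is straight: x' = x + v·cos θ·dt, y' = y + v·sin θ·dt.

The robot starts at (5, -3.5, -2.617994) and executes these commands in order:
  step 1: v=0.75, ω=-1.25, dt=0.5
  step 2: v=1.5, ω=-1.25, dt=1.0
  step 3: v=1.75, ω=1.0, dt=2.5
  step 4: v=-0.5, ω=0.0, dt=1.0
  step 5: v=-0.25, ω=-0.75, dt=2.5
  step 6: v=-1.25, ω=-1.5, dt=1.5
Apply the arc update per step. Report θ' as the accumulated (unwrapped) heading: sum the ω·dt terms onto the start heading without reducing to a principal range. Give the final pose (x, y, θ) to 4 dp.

(0.5990, -3.1847, -6.1180)

step 1: θ'=-3.2430 (R=-0.6000) → pose (4.6393, -3.5773, -3.2430)
step 2: θ'=-4.4930 (R=-1.2000) → pose (3.5895, -2.6446, -4.4930)
step 3: θ'=-1.9930 (R=1.7500) → pose (0.2851, -2.3084, -1.9930)
step 4: θ'=-1.9930 (straight) → pose (0.4900, -1.8523, -1.9930)
step 5: θ'=-3.8680 (R=0.3333) → pose (1.0155, -1.7397, -3.8680)
step 6: θ'=-6.1180 (R=0.8333) → pose (0.5990, -3.1847, -6.1180)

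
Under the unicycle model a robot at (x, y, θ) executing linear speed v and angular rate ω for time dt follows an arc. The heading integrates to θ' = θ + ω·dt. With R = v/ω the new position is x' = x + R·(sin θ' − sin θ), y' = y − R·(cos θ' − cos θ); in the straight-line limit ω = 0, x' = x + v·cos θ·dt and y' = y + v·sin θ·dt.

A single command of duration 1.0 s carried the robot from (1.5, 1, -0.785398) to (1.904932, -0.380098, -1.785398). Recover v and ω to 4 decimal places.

v = 1.5000, ω = -1.0000

Δθ = -1.785398 − -0.785398 = -1.000000
ω = Δθ/dt = -1.000000/1.0 = -1.0000
R = −Δy/(cos θ' − cos θ) = -1.5000
v = R·ω = -1.5000·-1.0000 = 1.5000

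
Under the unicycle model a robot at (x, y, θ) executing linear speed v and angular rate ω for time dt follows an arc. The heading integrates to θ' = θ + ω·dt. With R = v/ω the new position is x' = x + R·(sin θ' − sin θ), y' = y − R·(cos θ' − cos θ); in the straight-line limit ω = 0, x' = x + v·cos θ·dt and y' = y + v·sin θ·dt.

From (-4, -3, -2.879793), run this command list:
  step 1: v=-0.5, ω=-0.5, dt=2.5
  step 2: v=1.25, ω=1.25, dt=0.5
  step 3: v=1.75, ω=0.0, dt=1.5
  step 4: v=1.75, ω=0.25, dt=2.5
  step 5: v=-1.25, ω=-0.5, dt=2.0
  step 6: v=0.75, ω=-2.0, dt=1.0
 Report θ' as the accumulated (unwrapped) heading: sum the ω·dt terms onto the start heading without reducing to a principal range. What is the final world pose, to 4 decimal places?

step 1: θ'=-4.1298 (R=1.0000) → pose (-2.9061, -3.4157, -4.1298)
step 2: θ'=-3.5048 (R=1.0000) → pose (-3.3859, -3.0312, -3.5048)
step 3: θ'=-3.5048 (straight) → pose (-5.8397, -2.0986, -3.5048)
step 4: θ'=-2.8798 (R=7.0000) → pose (-10.1383, -1.8805, -2.8798)
step 5: θ'=-3.8798 (R=2.5000) → pose (-7.8088, -2.4461, -3.8798)
step 6: θ'=-5.8798 (R=-0.3750) → pose (-7.7037, -1.8238, -5.8798)

(-7.7037, -1.8238, -5.8798)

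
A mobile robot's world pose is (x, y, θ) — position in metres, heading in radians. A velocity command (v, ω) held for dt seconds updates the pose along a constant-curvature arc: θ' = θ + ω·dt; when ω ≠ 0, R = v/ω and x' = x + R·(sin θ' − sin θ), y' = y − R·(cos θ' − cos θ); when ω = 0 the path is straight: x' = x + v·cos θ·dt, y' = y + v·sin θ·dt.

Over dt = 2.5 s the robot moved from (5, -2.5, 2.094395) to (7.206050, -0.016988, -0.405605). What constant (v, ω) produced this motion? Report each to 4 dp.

v = 1.7500, ω = -1.0000

Δθ = -0.405605 − 2.094395 = -2.500000
ω = Δθ/dt = -2.500000/2.5 = -1.0000
R = −Δy/(cos θ' − cos θ) = -1.7500
v = R·ω = -1.7500·-1.0000 = 1.7500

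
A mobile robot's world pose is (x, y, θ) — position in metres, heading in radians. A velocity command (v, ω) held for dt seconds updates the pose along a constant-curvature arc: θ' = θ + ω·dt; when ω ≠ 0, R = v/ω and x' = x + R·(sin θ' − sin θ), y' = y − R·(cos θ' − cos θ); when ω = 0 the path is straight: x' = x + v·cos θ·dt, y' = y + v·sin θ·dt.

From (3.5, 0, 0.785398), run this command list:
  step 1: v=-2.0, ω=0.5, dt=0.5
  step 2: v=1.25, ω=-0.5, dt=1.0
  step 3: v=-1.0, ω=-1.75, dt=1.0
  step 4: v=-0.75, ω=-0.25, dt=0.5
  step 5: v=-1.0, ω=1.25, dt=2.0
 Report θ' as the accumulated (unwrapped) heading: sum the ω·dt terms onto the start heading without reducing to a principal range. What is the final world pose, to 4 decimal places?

step 1: θ'=1.0354 (R=-4.0000) → pose (2.8882, -0.7877, 1.0354)
step 2: θ'=0.5354 (R=-2.5000) → pose (3.7629, 0.0870, 0.5354)
step 3: θ'=-1.2146 (R=0.5714) → pose (2.9358, 0.3792, -1.2146)
step 4: θ'=-1.3396 (R=3.0000) → pose (2.8273, 0.7379, -1.3396)
step 5: θ'=1.1604 (R=-0.8000) → pose (1.3150, 0.8738, 1.1604)

(1.3150, 0.8738, 1.1604)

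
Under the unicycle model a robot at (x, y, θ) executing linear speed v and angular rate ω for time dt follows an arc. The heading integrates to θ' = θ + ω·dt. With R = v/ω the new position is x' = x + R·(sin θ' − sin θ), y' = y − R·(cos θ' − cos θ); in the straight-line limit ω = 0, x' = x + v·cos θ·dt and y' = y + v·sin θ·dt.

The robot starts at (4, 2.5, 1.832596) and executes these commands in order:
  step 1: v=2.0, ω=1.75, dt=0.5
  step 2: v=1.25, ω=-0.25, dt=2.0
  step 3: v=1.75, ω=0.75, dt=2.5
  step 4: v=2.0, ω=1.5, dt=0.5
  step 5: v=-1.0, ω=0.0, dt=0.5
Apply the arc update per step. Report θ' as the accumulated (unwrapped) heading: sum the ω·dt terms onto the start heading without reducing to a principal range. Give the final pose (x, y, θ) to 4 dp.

(-2.6087, 4.3425, 4.8326)

step 1: θ'=2.7076 (R=1.1429) → pose (3.3767, 3.2411, 2.7076)
step 2: θ'=2.2076 (R=-5.0000) → pose (1.4591, 4.8044, 2.2076)
step 3: θ'=4.0826 (R=2.3333) → pose (-2.3025, 4.7913, 4.0826)
step 4: θ'=4.8326 (R=1.3333) → pose (-2.5487, 3.8461, 4.8326)
step 5: θ'=4.8326 (straight) → pose (-2.6087, 4.3425, 4.8326)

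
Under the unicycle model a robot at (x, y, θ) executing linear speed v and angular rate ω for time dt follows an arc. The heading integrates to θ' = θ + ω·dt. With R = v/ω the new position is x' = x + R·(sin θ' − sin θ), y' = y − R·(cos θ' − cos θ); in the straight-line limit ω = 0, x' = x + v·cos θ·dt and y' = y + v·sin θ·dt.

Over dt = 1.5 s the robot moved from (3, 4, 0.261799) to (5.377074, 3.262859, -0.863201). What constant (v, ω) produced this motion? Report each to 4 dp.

Δθ = -0.863201 − 0.261799 = -1.125000
ω = Δθ/dt = -1.125000/1.5 = -0.7500
R = Δx/(sin θ' − sin θ) = -2.3333
v = R·ω = -2.3333·-0.7500 = 1.7500

v = 1.7500, ω = -0.7500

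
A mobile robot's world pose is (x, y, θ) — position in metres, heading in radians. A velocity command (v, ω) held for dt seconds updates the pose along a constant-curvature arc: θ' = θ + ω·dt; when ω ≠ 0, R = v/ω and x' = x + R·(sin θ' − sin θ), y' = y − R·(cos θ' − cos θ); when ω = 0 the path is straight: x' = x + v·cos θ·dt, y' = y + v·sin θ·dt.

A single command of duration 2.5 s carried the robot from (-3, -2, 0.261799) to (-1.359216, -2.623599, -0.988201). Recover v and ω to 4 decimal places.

v = 0.7500, ω = -0.5000

Δθ = -0.988201 − 0.261799 = -1.250000
ω = Δθ/dt = -1.250000/2.5 = -0.5000
R = Δx/(sin θ' − sin θ) = -1.5000
v = R·ω = -1.5000·-0.5000 = 0.7500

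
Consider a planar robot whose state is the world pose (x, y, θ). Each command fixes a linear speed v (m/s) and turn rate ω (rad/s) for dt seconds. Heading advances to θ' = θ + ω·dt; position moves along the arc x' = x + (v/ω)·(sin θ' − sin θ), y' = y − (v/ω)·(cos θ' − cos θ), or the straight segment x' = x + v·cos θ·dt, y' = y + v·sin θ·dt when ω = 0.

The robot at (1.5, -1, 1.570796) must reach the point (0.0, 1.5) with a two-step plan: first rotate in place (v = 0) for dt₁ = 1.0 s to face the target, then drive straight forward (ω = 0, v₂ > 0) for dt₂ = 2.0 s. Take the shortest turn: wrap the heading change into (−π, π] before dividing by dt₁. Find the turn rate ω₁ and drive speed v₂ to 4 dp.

ω₁ = 0.5404, v₂ = 1.4577

heading to target = atan2(1.5−-1, 0−1.5) = 2.1112
Δθ = wrap(2.1112 − 1.5708) = 0.5404; ω₁ = Δθ/dt₁ = 0.5404
distance = √((0−1.5)² + (1.5−-1)²) = 2.9155; v₂ = distance/dt₂ = 1.4577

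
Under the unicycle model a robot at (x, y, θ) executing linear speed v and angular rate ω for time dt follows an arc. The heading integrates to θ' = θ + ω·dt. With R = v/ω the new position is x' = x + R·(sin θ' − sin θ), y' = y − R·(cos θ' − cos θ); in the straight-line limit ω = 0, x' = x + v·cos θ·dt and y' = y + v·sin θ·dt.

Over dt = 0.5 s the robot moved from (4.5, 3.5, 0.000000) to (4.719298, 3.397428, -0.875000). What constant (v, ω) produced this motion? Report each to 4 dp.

v = 0.5000, ω = -1.7500

Δθ = -0.875000 − 0.000000 = -0.875000
ω = Δθ/dt = -0.875000/0.5 = -1.7500
R = Δx/(sin θ' − sin θ) = -0.2857
v = R·ω = -0.2857·-1.7500 = 0.5000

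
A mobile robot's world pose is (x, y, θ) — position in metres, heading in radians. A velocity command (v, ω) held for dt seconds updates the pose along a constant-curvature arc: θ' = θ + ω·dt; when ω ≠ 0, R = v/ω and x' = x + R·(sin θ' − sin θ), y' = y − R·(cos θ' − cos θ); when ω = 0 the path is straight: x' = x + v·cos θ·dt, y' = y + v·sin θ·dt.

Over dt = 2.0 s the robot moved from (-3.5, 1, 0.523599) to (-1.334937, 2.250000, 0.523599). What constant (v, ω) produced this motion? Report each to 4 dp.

v = 1.2500, ω = 0.0000

Δθ = 0.523599 − 0.523599 = 0.000000
ω = Δθ/dt = 0.000000/2.0 = 0.0000
ω = 0 → v = (Δx·cos θ + Δy·sin θ)/dt = 1.2500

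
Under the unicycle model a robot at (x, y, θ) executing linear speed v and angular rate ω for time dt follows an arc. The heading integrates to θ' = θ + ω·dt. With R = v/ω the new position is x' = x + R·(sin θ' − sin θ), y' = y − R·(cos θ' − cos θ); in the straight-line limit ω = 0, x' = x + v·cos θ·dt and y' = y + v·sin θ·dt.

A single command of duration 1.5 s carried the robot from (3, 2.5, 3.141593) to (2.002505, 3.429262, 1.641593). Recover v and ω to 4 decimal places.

v = 1.0000, ω = -1.0000

Δθ = 1.641593 − 3.141593 = -1.500000
ω = Δθ/dt = -1.500000/1.5 = -1.0000
R = Δx/(sin θ' − sin θ) = -1.0000
v = R·ω = -1.0000·-1.0000 = 1.0000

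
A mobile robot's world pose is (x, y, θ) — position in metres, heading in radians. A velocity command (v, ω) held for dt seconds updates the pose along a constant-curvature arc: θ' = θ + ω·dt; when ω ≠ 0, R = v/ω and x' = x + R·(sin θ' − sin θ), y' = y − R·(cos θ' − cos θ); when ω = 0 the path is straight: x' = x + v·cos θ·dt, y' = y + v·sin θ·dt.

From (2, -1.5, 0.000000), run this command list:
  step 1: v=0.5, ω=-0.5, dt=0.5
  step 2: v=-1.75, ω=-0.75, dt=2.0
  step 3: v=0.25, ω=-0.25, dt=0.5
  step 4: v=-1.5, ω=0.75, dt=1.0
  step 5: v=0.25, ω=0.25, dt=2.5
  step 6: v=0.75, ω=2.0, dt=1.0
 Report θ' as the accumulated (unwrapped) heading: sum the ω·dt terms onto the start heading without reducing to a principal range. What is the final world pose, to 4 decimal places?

(1.3719, 2.3419, 1.5000)

step 1: θ'=-0.2500 (R=-1.0000) → pose (2.2474, -1.5311, -0.2500)
step 2: θ'=-1.7500 (R=2.3333) → pose (0.5287, 1.1456, -1.7500)
step 3: θ'=-1.8750 (R=-1.0000) → pose (0.4988, 1.0243, -1.8750)
step 4: θ'=-1.1250 (R=-2.0000) → pose (0.3952, 2.4857, -1.1250)
step 5: θ'=-0.5000 (R=1.0000) → pose (0.8180, 2.0393, -0.5000)
step 6: θ'=1.5000 (R=0.3750) → pose (1.3719, 2.3419, 1.5000)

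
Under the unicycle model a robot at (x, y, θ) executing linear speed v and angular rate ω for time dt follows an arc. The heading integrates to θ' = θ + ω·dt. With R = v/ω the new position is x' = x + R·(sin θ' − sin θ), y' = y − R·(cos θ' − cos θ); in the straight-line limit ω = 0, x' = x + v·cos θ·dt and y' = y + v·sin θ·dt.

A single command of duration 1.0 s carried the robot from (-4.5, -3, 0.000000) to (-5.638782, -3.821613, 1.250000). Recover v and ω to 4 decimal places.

v = -1.5000, ω = 1.2500

Δθ = 1.250000 − 0.000000 = 1.250000
ω = Δθ/dt = 1.250000/1.0 = 1.2500
R = Δx/(sin θ' − sin θ) = -1.2000
v = R·ω = -1.2000·1.2500 = -1.5000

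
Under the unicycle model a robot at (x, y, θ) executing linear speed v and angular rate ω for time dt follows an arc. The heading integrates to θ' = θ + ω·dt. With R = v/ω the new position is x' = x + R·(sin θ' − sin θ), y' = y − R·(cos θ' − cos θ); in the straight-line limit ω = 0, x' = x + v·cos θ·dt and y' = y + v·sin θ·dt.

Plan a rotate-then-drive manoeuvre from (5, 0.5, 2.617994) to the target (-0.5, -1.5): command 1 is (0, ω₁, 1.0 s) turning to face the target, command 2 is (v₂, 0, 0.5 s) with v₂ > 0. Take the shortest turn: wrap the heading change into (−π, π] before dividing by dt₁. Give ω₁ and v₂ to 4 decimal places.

heading to target = atan2(-1.5−0.5, -0.5−5) = -2.7928
Δθ = wrap(-2.7928 − 2.6180) = 0.8724; ω₁ = Δθ/dt₁ = 0.8724
distance = √((-0.5−5)² + (-1.5−0.5)²) = 5.8523; v₂ = distance/dt₂ = 11.7047

ω₁ = 0.8724, v₂ = 11.7047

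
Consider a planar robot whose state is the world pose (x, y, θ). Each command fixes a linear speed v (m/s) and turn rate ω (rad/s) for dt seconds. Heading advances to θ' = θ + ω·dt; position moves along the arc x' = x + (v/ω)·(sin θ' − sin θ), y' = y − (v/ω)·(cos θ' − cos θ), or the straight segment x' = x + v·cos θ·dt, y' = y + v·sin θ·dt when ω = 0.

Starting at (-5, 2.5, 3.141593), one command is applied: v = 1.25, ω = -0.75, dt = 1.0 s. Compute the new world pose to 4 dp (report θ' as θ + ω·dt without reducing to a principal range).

θ' = 3.1416 + -0.75·1.0 = 2.3916
R = v/ω = 1.25/-0.75 = -1.6667
x' = -5 + -1.6667·(sin 2.3916 − sin 3.1416) = -6.1361
y' = 2.5 − -1.6667·(cos 2.3916 − cos 3.1416) = 2.9472

(-6.1361, 2.9472, 2.3916)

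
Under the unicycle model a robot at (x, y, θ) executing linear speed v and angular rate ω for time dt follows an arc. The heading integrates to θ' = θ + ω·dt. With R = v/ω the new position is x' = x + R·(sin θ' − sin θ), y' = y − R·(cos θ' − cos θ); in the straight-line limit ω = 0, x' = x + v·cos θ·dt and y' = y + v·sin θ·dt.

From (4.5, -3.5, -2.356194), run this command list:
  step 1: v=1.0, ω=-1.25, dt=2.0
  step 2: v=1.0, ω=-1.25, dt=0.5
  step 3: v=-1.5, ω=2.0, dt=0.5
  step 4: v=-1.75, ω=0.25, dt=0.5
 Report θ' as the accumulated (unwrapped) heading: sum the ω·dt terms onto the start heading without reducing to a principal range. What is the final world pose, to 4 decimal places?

step 1: θ'=-4.8562 (R=-0.8000) → pose (3.1426, -2.8197, -4.8562)
step 2: θ'=-5.4812 (R=-0.8000) → pose (3.3593, -2.3781, -5.4812)
step 3: θ'=-4.4812 (R=-0.7500) → pose (3.1683, -3.0714, -4.4812)
step 4: θ'=-4.3562 (R=-7.0000) → pose (3.4215, -3.9084, -4.3562)

(3.4215, -3.9084, -4.3562)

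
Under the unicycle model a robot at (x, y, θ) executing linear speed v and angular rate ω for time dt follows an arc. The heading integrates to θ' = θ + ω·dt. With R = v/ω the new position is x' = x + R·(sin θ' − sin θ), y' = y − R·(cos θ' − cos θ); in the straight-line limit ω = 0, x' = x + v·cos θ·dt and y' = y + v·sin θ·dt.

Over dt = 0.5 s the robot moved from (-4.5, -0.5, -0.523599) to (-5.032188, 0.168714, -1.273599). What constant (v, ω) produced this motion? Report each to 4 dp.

Δθ = -1.273599 − -0.523599 = -0.750000
ω = Δθ/dt = -0.750000/0.5 = -1.5000
R = −Δy/(cos θ' − cos θ) = 1.1667
v = R·ω = 1.1667·-1.5000 = -1.7500

v = -1.7500, ω = -1.5000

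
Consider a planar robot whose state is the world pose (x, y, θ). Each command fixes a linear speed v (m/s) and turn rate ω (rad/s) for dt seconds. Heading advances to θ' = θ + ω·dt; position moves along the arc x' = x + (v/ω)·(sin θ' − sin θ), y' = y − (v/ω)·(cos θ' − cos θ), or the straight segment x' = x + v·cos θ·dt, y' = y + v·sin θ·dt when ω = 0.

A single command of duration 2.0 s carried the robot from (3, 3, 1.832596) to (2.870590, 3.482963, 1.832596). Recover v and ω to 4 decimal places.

v = 0.2500, ω = 0.0000

Δθ = 1.832596 − 1.832596 = 0.000000
ω = Δθ/dt = 0.000000/2.0 = 0.0000
ω = 0 → v = (Δx·cos θ + Δy·sin θ)/dt = 0.2500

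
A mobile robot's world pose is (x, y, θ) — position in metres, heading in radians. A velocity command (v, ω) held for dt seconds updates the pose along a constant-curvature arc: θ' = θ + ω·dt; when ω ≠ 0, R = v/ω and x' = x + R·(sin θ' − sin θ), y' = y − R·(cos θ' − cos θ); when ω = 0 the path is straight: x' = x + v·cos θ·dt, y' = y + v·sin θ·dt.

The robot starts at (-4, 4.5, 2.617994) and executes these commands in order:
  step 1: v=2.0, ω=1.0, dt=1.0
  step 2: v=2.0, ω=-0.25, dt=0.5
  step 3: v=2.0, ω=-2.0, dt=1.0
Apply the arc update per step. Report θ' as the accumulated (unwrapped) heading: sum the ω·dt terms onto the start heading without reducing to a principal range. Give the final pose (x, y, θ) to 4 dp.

step 1: θ'=3.6180 (R=2.0000) → pose (-5.9172, 4.5453, 3.6180)
step 2: θ'=3.4930 (R=-8.0000) → pose (-6.8321, 4.1433, 3.4930)
step 3: θ'=1.4930 (R=-1.0000) → pose (-8.1733, 5.1599, 1.4930)

(-8.1733, 5.1599, 1.4930)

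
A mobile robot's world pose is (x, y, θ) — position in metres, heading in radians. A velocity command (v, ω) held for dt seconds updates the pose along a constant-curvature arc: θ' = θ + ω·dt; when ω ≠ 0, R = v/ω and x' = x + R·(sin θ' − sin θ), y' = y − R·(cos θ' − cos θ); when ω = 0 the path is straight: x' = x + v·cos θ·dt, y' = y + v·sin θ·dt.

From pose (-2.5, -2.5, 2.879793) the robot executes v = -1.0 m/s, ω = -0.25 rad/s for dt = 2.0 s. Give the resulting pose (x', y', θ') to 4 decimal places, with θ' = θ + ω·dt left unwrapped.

θ' = 2.8798 + -0.25·2.0 = 2.3798
R = v/ω = -1.0/-0.25 = 4.0000
x' = -2.5 + 4.0000·(sin 2.3798 − sin 2.8798) = -0.7744
y' = -2.5 − 4.0000·(cos 2.3798 − cos 2.8798) = -3.4693

(-0.7744, -3.4693, 2.3798)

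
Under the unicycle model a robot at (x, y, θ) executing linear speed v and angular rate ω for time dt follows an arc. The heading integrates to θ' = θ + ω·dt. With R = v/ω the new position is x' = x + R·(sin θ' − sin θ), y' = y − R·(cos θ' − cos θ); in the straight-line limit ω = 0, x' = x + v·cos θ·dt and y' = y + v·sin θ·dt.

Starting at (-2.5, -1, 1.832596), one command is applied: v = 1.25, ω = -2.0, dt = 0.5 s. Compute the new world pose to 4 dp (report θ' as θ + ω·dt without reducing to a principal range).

(-2.3586, -0.4176, 0.8326)

θ' = 1.8326 + -2.0·0.5 = 0.8326
R = v/ω = 1.25/-2.0 = -0.6250
x' = -2.5 + -0.6250·(sin 0.8326 − sin 1.8326) = -2.3586
y' = -1 − -0.6250·(cos 0.8326 − cos 1.8326) = -0.4176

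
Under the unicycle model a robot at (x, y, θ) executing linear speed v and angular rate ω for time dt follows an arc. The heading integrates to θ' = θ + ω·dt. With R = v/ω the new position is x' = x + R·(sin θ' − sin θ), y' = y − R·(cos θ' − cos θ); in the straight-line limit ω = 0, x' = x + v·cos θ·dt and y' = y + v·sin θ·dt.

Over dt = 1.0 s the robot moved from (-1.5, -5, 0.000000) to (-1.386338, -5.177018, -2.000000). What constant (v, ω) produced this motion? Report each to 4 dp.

v = 0.2500, ω = -2.0000

Δθ = -2.000000 − 0.000000 = -2.000000
ω = Δθ/dt = -2.000000/1.0 = -2.0000
R = −Δy/(cos θ' − cos θ) = -0.1250
v = R·ω = -0.1250·-2.0000 = 0.2500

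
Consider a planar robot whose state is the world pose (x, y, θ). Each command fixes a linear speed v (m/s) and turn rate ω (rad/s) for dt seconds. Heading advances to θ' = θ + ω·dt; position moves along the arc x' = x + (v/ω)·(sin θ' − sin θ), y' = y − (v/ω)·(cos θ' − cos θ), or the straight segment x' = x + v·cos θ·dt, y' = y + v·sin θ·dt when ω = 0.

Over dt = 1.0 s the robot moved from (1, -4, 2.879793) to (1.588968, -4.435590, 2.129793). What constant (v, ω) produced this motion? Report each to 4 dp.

Δθ = 2.129793 − 2.879793 = -0.750000
ω = Δθ/dt = -0.750000/1.0 = -0.7500
R = Δx/(sin θ' − sin θ) = 1.0000
v = R·ω = 1.0000·-0.7500 = -0.7500

v = -0.7500, ω = -0.7500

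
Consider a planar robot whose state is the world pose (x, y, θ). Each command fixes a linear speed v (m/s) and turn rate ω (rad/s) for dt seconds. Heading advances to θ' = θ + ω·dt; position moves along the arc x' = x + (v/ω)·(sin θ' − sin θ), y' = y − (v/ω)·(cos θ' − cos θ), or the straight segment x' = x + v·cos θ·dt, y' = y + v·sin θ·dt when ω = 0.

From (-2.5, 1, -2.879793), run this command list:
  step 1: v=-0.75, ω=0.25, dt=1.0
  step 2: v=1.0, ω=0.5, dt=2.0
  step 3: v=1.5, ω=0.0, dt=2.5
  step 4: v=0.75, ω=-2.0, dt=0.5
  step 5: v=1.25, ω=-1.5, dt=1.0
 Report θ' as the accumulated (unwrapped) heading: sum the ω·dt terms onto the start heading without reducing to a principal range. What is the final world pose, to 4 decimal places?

(-4.3400, -4.1239, -4.1298)

step 1: θ'=-2.6298 (R=-3.0000) → pose (-1.8072, 1.2822, -2.6298)
step 2: θ'=-1.6298 (R=2.0000) → pose (-2.8242, -0.3436, -1.6298)
step 3: θ'=-1.6298 (straight) → pose (-3.0454, -4.0871, -1.6298)
step 4: θ'=-2.6298 (R=-0.3750) → pose (-3.2360, -4.3919, -2.6298)
step 5: θ'=-4.1298 (R=-0.8333) → pose (-4.3400, -4.1239, -4.1298)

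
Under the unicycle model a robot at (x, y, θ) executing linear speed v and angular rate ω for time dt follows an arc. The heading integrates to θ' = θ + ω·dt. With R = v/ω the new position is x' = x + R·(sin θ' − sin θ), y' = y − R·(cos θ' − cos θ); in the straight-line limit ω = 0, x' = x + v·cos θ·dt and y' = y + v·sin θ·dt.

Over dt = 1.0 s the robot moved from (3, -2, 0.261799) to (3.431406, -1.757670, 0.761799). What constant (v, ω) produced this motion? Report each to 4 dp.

v = 0.5000, ω = 0.5000

Δθ = 0.761799 − 0.261799 = 0.500000
ω = Δθ/dt = 0.500000/1.0 = 0.5000
R = Δx/(sin θ' − sin θ) = 1.0000
v = R·ω = 1.0000·0.5000 = 0.5000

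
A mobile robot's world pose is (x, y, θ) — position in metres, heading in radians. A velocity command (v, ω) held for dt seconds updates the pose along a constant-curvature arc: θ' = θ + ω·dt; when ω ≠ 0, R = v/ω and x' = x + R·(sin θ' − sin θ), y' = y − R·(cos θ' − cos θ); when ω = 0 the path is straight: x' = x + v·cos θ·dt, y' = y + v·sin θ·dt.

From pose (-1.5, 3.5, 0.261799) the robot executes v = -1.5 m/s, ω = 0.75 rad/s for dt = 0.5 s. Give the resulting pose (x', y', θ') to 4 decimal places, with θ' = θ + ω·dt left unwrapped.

(-2.1716, 3.1762, 0.6368)

θ' = 0.2618 + 0.75·0.5 = 0.6368
R = v/ω = -1.5/0.75 = -2.0000
x' = -1.5 + -2.0000·(sin 0.6368 − sin 0.2618) = -2.1716
y' = 3.5 − -2.0000·(cos 0.6368 − cos 0.2618) = 3.1762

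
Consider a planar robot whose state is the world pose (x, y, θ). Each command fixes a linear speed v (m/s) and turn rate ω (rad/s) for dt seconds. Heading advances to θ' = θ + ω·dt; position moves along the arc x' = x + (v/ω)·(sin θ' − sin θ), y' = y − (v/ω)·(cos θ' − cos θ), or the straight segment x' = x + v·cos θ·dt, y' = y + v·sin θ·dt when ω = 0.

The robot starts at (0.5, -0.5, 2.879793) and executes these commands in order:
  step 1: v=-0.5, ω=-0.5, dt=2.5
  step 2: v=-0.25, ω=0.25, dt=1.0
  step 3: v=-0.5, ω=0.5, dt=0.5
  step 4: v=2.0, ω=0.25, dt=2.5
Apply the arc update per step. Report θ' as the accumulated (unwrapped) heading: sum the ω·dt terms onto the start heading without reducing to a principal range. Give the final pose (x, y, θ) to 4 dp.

step 1: θ'=1.6298 (R=1.0000) → pose (1.2394, -1.4070, 1.6298)
step 2: θ'=1.8798 (R=-1.0000) → pose (1.2851, -1.6521, 1.8798)
step 3: θ'=2.1298 (R=-1.0000) → pose (1.3899, -1.8783, 2.1298)
step 4: θ'=2.7548 (R=8.0000) → pose (-2.3746, 1.2879, 2.7548)

(-2.3746, 1.2879, 2.7548)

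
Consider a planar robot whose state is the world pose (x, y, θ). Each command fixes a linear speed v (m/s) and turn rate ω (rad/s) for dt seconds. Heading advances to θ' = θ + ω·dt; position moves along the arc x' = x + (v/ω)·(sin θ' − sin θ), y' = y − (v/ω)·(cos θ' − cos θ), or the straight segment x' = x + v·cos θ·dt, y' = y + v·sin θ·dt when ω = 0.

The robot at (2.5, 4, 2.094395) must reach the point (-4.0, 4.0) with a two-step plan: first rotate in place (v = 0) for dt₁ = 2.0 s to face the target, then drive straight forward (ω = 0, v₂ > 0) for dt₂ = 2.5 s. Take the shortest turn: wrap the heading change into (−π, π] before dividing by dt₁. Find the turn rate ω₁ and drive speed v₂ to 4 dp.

ω₁ = 0.5236, v₂ = 2.6000

heading to target = atan2(4−4, -4−2.5) = 3.1416
Δθ = wrap(3.1416 − 2.0944) = 1.0472; ω₁ = Δθ/dt₁ = 0.5236
distance = √((-4−2.5)² + (4−4)²) = 6.5000; v₂ = distance/dt₂ = 2.6000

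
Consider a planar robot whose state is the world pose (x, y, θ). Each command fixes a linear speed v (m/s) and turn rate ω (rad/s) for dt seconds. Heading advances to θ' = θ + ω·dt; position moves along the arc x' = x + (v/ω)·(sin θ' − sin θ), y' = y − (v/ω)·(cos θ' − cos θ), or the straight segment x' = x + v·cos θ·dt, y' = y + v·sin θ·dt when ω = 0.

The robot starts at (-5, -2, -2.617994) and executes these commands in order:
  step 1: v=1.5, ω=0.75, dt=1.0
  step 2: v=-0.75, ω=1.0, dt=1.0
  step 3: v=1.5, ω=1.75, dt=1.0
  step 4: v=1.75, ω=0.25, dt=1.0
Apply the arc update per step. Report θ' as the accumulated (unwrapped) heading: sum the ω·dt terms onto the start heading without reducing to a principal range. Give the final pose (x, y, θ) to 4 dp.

(-3.8087, -0.9574, 1.1320)

step 1: θ'=-1.8680 (R=2.0000) → pose (-5.9123, -3.1464, -1.8680)
step 2: θ'=-0.8680 (R=-0.7500) → pose (-6.0572, -2.4420, -0.8680)
step 3: θ'=0.8820 (R=0.8571) → pose (-4.7414, -2.4327, 0.8820)
step 4: θ'=1.1320 (R=7.0000) → pose (-3.8087, -0.9574, 1.1320)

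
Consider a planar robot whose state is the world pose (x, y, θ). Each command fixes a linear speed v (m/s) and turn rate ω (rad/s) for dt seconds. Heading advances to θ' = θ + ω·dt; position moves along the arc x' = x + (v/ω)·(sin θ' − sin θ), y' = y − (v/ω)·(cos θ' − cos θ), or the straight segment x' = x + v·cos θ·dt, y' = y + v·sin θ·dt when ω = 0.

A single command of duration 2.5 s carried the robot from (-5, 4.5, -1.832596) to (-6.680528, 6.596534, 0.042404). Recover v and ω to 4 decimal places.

Δθ = 0.042404 − -1.832596 = 1.875000
ω = Δθ/dt = 1.875000/2.5 = 0.7500
R = −Δy/(cos θ' − cos θ) = -1.6667
v = R·ω = -1.6667·0.7500 = -1.2500

v = -1.2500, ω = 0.7500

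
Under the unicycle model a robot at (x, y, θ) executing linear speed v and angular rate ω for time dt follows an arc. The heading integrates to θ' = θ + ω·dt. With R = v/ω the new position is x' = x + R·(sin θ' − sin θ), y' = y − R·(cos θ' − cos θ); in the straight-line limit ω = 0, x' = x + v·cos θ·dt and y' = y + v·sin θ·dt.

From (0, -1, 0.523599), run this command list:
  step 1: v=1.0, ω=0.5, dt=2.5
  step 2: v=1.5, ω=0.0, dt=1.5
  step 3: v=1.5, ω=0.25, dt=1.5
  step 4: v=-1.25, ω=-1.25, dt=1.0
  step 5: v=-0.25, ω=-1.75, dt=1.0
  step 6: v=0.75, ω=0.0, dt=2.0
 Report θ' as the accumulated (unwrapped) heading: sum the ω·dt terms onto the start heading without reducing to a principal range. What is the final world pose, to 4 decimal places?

step 1: θ'=1.7736 (R=2.0000) → pose (0.9590, 1.1349, 1.7736)
step 2: θ'=1.7736 (straight) → pose (0.5058, 3.3388, 1.7736)
step 3: θ'=2.1486 (R=6.0000) → pose (-0.3452, 5.4074, 2.1486)
step 4: θ'=0.8986 (R=1.0000) → pose (-0.4004, 4.2385, 0.8986)
step 5: θ'=-0.8514 (R=0.1429) → pose (-0.6197, 4.2333, -0.8514)
step 6: θ'=-0.8514 (straight) → pose (0.3687, 3.1050, -0.8514)

(0.3687, 3.1050, -0.8514)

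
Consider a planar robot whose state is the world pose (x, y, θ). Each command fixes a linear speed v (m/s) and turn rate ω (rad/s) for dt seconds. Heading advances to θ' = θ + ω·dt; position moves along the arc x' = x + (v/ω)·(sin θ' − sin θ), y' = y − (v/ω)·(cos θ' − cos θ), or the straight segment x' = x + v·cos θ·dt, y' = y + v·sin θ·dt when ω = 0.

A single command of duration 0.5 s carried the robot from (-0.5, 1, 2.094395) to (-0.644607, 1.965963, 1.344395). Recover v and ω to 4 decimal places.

Δθ = 1.344395 − 2.094395 = -0.750000
ω = Δθ/dt = -0.750000/0.5 = -1.5000
R = −Δy/(cos θ' − cos θ) = -1.3333
v = R·ω = -1.3333·-1.5000 = 2.0000

v = 2.0000, ω = -1.5000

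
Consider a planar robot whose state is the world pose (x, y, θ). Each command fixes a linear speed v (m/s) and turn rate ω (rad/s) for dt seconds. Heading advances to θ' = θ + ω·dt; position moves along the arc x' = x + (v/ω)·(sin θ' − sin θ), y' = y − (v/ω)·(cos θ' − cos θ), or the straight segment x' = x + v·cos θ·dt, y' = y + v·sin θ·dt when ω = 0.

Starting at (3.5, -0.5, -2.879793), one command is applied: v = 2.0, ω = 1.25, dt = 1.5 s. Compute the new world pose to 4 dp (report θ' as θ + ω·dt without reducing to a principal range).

(2.5636, -2.9035, -1.0048)

θ' = -2.8798 + 1.25·1.5 = -1.0048
R = v/ω = 2.0/1.25 = 1.6000
x' = 3.5 + 1.6000·(sin -1.0048 − sin -2.8798) = 2.5636
y' = -0.5 − 1.6000·(cos -1.0048 − cos -2.8798) = -2.9035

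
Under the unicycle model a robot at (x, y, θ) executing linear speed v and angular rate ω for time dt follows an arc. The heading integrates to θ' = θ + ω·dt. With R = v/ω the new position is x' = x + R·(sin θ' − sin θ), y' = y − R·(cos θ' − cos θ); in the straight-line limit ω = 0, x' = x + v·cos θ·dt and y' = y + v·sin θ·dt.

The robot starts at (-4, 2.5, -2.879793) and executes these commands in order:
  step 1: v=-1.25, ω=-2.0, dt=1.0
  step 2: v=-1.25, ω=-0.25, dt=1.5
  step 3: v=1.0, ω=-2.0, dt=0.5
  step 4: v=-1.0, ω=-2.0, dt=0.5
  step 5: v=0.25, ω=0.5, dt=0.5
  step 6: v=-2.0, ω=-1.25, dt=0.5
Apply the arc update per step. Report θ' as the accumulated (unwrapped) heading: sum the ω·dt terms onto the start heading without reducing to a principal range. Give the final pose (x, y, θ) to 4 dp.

(-4.3032, 1.2559, -7.6298)

step 1: θ'=-4.8798 (R=0.6250) → pose (-3.2220, 1.7922, -4.8798)
step 2: θ'=-5.2548 (R=5.0000) → pose (-3.8697, 0.0443, -5.2548)
step 3: θ'=-6.2548 (R=-0.5000) → pose (-3.4557, 0.2860, -6.2548)
step 4: θ'=-7.2548 (R=0.5000) → pose (-3.8828, 0.5038, -7.2548)
step 5: θ'=-7.0048 (R=0.5000) → pose (-3.8002, 0.4104, -7.0048)
step 6: θ'=-7.6298 (R=1.6000) → pose (-4.3032, 1.2559, -7.6298)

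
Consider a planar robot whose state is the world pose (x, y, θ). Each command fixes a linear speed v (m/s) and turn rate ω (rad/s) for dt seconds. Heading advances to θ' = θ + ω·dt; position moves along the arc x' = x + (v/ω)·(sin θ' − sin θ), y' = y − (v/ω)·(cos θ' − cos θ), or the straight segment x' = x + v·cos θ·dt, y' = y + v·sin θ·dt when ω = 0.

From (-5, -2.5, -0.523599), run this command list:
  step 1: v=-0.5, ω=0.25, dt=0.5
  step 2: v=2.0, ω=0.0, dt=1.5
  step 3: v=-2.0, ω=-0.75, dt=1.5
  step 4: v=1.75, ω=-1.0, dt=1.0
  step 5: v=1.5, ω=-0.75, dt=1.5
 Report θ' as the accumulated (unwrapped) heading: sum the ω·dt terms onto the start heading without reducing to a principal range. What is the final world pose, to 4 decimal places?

(-6.9516, -2.8486, -3.6486)

step 1: θ'=-0.3986 (R=-2.0000) → pose (-5.2237, -2.3888, -0.3986)
step 2: θ'=-0.3986 (straight) → pose (-2.4589, -3.5532, -0.3986)
step 3: θ'=-1.5236 (R=2.6667) → pose (-4.0876, -1.2214, -1.5236)
step 4: θ'=-2.5236 (R=-1.7500) → pose (-4.8217, -2.7303, -2.5236)
step 5: θ'=-3.6486 (R=-2.0000) → pose (-6.9516, -2.8486, -3.6486)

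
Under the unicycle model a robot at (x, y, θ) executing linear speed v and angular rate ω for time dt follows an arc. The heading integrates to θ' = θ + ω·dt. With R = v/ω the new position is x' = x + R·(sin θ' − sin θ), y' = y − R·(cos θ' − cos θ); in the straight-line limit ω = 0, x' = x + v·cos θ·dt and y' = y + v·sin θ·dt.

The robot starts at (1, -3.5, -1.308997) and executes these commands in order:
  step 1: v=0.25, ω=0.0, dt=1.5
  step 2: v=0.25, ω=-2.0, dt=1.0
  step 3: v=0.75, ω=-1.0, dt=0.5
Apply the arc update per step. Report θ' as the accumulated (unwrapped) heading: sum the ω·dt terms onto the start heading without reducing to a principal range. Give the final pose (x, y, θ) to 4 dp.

(0.6162, -3.8674, -3.8090)

step 1: θ'=-1.3090 (straight) → pose (1.0971, -3.8622, -1.3090)
step 2: θ'=-3.3090 (R=-0.1250) → pose (0.9555, -4.0178, -3.3090)
step 3: θ'=-3.8090 (R=-0.7500) → pose (0.6162, -3.8674, -3.8090)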